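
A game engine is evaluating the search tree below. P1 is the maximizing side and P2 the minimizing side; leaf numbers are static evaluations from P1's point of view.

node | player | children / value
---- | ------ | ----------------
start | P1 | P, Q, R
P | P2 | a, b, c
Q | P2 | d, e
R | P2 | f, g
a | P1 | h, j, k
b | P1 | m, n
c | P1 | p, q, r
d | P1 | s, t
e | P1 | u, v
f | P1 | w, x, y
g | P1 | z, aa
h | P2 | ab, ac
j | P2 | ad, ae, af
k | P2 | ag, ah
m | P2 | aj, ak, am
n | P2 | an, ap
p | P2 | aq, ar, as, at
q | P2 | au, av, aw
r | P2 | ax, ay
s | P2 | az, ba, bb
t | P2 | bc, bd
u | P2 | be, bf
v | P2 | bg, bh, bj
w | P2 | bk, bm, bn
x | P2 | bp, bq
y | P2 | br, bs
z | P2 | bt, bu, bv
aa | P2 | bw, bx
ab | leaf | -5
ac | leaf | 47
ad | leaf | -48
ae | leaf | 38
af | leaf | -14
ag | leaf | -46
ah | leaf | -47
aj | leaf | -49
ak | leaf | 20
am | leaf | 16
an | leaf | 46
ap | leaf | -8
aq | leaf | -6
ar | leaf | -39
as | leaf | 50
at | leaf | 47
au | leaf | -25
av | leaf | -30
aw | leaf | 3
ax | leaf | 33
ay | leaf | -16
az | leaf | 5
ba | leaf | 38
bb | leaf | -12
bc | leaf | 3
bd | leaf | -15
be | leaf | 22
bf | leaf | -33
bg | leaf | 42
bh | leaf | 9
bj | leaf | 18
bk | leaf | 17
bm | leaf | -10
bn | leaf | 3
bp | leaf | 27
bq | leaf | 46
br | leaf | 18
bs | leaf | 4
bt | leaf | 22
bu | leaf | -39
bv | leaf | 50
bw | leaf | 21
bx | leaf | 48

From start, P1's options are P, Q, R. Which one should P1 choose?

R

h (P2): min(-5, 47) = -5
j (P2): min(-48, 38, -14) = -48
k (P2): min(-46, -47) = -47
a (P1): max(-5, -48, -47) = -5
m (P2): min(-49, 20, 16) = -49
n (P2): min(46, -8) = -8
b (P1): max(-49, -8) = -8
p (P2): min(-6, -39, 50, 47) = -39
q (P2): min(-25, -30, 3) = -30
r (P2): min(33, -16) = -16
c (P1): max(-39, -30, -16) = -16
P (P2): min(-5, -8, -16) = -16
s (P2): min(5, 38, -12) = -12
t (P2): min(3, -15) = -15
d (P1): max(-12, -15) = -12
u (P2): min(22, -33) = -33
v (P2): min(42, 9, 18) = 9
e (P1): max(-33, 9) = 9
Q (P2): min(-12, 9) = -12
w (P2): min(17, -10, 3) = -10
x (P2): min(27, 46) = 27
y (P2): min(18, 4) = 4
f (P1): max(-10, 27, 4) = 27
z (P2): min(22, -39, 50) = -39
aa (P2): min(21, 48) = 21
g (P1): max(-39, 21) = 21
R (P2): min(27, 21) = 21
start (P1): max(-16, -12, 21) = 21
P1 at start wants the highest of {P=-16, Q=-12, R=21}, so chooses R.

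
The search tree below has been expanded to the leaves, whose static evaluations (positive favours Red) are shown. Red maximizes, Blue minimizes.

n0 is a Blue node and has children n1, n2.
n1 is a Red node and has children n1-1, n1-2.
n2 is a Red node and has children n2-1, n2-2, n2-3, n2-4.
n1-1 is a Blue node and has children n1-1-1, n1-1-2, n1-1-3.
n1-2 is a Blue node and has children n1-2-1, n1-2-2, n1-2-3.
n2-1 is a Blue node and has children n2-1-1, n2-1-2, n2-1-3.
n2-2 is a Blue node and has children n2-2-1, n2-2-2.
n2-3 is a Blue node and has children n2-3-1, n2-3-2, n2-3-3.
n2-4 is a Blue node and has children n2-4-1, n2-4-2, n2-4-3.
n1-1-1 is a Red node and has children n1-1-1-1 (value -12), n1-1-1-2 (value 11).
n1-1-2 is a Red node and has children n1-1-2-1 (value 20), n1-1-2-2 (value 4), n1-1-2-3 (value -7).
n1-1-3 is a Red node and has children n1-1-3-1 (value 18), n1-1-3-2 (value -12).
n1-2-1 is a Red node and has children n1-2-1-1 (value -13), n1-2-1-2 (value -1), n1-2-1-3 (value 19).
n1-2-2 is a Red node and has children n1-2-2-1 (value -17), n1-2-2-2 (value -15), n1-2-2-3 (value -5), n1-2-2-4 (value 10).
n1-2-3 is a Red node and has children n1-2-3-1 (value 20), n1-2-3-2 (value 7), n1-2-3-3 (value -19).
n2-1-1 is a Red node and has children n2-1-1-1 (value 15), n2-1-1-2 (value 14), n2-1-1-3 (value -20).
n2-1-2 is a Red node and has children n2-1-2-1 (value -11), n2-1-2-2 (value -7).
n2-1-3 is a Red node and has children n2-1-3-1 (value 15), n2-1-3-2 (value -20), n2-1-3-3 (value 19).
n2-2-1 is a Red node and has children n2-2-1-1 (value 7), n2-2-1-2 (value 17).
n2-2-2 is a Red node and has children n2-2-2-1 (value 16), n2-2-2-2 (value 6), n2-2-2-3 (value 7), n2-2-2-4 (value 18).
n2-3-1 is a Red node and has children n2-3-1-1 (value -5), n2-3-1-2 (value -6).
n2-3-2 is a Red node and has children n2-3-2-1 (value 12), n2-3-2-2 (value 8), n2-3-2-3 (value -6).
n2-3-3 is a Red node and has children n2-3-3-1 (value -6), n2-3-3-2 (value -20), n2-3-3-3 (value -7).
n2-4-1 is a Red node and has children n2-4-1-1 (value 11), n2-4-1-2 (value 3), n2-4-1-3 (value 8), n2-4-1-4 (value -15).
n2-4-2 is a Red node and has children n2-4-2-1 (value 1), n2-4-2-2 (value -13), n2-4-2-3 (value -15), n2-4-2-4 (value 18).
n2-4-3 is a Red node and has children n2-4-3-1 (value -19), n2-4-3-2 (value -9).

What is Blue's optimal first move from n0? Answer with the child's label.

n1-1-1 (Red): max(-12, 11) = 11
n1-1-2 (Red): max(20, 4, -7) = 20
n1-1-3 (Red): max(18, -12) = 18
n1-1 (Blue): min(11, 20, 18) = 11
n1-2-1 (Red): max(-13, -1, 19) = 19
n1-2-2 (Red): max(-17, -15, -5, 10) = 10
n1-2-3 (Red): max(20, 7, -19) = 20
n1-2 (Blue): min(19, 10, 20) = 10
n1 (Red): max(11, 10) = 11
n2-1-1 (Red): max(15, 14, -20) = 15
n2-1-2 (Red): max(-11, -7) = -7
n2-1-3 (Red): max(15, -20, 19) = 19
n2-1 (Blue): min(15, -7, 19) = -7
n2-2-1 (Red): max(7, 17) = 17
n2-2-2 (Red): max(16, 6, 7, 18) = 18
n2-2 (Blue): min(17, 18) = 17
n2-3-1 (Red): max(-5, -6) = -5
n2-3-2 (Red): max(12, 8, -6) = 12
n2-3-3 (Red): max(-6, -20, -7) = -6
n2-3 (Blue): min(-5, 12, -6) = -6
n2-4-1 (Red): max(11, 3, 8, -15) = 11
n2-4-2 (Red): max(1, -13, -15, 18) = 18
n2-4-3 (Red): max(-19, -9) = -9
n2-4 (Blue): min(11, 18, -9) = -9
n2 (Red): max(-7, 17, -6, -9) = 17
n0 (Blue): min(11, 17) = 11
Blue at n0 wants the lowest of {n1=11, n2=17}, so chooses n1.

n1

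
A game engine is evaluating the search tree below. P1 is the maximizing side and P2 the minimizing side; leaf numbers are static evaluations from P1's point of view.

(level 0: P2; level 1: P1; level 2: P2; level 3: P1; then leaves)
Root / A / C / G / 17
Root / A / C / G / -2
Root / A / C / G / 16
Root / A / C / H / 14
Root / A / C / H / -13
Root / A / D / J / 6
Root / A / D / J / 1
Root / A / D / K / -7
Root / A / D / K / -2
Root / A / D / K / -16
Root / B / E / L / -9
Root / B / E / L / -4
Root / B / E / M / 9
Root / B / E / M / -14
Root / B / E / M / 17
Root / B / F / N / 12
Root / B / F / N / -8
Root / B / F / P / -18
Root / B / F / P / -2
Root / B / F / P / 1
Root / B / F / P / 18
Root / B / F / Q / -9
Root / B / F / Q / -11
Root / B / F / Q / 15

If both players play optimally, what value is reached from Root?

G (P1): max(17, -2, 16) = 17
H (P1): max(14, -13) = 14
C (P2): min(17, 14) = 14
J (P1): max(6, 1) = 6
K (P1): max(-7, -2, -16) = -2
D (P2): min(6, -2) = -2
A (P1): max(14, -2) = 14
L (P1): max(-9, -4) = -4
M (P1): max(9, -14, 17) = 17
E (P2): min(-4, 17) = -4
N (P1): max(12, -8) = 12
P (P1): max(-18, -2, 1, 18) = 18
Q (P1): max(-9, -11, 15) = 15
F (P2): min(12, 18, 15) = 12
B (P1): max(-4, 12) = 12
Root (P2): min(14, 12) = 12

12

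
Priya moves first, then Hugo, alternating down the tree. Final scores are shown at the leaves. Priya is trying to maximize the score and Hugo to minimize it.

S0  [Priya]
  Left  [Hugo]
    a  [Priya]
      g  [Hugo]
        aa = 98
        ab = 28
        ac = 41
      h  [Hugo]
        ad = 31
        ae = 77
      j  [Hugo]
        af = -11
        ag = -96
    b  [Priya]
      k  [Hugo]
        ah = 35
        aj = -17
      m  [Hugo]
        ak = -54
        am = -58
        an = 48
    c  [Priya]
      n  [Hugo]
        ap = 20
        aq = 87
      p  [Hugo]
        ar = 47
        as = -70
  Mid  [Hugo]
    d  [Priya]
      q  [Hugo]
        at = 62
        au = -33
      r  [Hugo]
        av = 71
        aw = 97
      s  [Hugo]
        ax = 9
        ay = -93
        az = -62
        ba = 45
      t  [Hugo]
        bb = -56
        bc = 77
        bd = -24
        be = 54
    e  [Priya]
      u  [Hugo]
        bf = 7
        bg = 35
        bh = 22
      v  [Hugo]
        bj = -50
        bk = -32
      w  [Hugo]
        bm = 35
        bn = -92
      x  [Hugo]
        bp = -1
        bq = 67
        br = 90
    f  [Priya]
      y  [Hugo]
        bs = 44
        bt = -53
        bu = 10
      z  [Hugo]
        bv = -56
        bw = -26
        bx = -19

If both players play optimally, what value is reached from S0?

-17

g (Hugo): min(98, 28, 41) = 28
h (Hugo): min(31, 77) = 31
j (Hugo): min(-11, -96) = -96
a (Priya): max(28, 31, -96) = 31
k (Hugo): min(35, -17) = -17
m (Hugo): min(-54, -58, 48) = -58
b (Priya): max(-17, -58) = -17
n (Hugo): min(20, 87) = 20
p (Hugo): min(47, -70) = -70
c (Priya): max(20, -70) = 20
Left (Hugo): min(31, -17, 20) = -17
q (Hugo): min(62, -33) = -33
r (Hugo): min(71, 97) = 71
s (Hugo): min(9, -93, -62, 45) = -93
t (Hugo): min(-56, 77, -24, 54) = -56
d (Priya): max(-33, 71, -93, -56) = 71
u (Hugo): min(7, 35, 22) = 7
v (Hugo): min(-50, -32) = -50
w (Hugo): min(35, -92) = -92
x (Hugo): min(-1, 67, 90) = -1
e (Priya): max(7, -50, -92, -1) = 7
y (Hugo): min(44, -53, 10) = -53
z (Hugo): min(-56, -26, -19) = -56
f (Priya): max(-53, -56) = -53
Mid (Hugo): min(71, 7, -53) = -53
S0 (Priya): max(-17, -53) = -17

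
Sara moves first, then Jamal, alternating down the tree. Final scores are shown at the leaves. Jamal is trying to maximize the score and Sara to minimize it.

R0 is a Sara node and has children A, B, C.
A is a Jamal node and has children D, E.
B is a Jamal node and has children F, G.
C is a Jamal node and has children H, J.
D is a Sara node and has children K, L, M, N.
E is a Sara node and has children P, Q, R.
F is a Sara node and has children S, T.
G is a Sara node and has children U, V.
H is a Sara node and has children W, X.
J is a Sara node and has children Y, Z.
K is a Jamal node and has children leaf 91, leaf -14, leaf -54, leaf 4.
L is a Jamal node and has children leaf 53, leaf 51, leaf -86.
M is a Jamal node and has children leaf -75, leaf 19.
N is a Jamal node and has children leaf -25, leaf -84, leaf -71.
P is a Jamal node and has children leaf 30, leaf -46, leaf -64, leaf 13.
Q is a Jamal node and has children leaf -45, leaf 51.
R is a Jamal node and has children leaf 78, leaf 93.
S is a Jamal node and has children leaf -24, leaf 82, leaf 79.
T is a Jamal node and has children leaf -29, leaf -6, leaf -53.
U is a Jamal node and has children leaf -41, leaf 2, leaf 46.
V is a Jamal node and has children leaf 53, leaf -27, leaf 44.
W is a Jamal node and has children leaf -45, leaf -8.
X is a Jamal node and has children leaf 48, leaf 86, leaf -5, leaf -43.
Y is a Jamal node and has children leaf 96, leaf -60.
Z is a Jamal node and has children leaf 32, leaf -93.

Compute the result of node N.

N (Jamal): max(-25, -84, -71) = -25

-25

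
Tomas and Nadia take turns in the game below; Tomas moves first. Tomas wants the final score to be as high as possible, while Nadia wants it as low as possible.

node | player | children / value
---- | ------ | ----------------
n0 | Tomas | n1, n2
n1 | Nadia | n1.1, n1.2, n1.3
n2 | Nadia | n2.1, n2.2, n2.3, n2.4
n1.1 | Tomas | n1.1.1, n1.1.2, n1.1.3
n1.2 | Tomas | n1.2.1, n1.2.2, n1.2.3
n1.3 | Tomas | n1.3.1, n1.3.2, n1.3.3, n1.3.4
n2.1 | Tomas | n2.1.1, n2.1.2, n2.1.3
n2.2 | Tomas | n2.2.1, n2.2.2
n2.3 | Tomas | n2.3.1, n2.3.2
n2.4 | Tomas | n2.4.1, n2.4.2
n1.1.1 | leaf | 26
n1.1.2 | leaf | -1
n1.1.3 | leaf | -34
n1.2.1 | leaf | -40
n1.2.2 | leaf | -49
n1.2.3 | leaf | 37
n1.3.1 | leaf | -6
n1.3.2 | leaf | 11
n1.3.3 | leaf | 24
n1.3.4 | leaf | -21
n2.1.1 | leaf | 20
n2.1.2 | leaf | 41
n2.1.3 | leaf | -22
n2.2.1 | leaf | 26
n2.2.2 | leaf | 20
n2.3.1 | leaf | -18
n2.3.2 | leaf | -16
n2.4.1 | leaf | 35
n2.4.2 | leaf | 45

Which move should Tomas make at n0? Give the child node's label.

n1.1 (Tomas): max(26, -1, -34) = 26
n1.2 (Tomas): max(-40, -49, 37) = 37
n1.3 (Tomas): max(-6, 11, 24, -21) = 24
n1 (Nadia): min(26, 37, 24) = 24
n2.1 (Tomas): max(20, 41, -22) = 41
n2.2 (Tomas): max(26, 20) = 26
n2.3 (Tomas): max(-18, -16) = -16
n2.4 (Tomas): max(35, 45) = 45
n2 (Nadia): min(41, 26, -16, 45) = -16
n0 (Tomas): max(24, -16) = 24
Tomas at n0 wants the highest of {n1=24, n2=-16}, so chooses n1.

n1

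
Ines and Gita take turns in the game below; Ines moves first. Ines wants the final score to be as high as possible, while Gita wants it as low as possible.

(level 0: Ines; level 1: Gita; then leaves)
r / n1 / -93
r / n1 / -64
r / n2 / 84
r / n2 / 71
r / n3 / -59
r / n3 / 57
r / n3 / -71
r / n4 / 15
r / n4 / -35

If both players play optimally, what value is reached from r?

71

n1 (Gita): min(-93, -64) = -93
n2 (Gita): min(84, 71) = 71
n3 (Gita): min(-59, 57, -71) = -71
n4 (Gita): min(15, -35) = -35
r (Ines): max(-93, 71, -71, -35) = 71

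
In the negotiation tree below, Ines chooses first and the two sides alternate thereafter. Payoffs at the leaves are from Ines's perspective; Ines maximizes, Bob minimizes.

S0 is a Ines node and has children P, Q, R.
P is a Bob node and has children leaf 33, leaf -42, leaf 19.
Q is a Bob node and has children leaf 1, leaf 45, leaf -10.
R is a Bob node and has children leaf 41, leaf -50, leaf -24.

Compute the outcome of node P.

P (Bob): min(33, -42, 19) = -42

-42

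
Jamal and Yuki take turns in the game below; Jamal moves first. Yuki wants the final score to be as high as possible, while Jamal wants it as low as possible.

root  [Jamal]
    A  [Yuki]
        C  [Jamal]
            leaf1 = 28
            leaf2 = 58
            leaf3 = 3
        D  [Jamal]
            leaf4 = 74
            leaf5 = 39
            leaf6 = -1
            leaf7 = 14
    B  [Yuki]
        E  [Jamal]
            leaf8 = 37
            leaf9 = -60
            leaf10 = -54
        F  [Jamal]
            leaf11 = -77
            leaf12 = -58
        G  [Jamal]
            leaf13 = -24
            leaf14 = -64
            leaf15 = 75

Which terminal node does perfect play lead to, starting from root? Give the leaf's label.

leaf9

C (Jamal): min(28, 58, 3) = 3
D (Jamal): min(74, 39, -1, 14) = -1
A (Yuki): max(3, -1) = 3
E (Jamal): min(37, -60, -54) = -60
F (Jamal): min(-77, -58) = -77
G (Jamal): min(-24, -64, 75) = -64
B (Yuki): max(-60, -77, -64) = -60
root (Jamal): min(3, -60) = -60
At root, Jamal picks B (lowest: -60).
At B, Yuki picks E (highest: -60).
At E, Jamal picks leaf9 (lowest: -60).
Terminal value -60.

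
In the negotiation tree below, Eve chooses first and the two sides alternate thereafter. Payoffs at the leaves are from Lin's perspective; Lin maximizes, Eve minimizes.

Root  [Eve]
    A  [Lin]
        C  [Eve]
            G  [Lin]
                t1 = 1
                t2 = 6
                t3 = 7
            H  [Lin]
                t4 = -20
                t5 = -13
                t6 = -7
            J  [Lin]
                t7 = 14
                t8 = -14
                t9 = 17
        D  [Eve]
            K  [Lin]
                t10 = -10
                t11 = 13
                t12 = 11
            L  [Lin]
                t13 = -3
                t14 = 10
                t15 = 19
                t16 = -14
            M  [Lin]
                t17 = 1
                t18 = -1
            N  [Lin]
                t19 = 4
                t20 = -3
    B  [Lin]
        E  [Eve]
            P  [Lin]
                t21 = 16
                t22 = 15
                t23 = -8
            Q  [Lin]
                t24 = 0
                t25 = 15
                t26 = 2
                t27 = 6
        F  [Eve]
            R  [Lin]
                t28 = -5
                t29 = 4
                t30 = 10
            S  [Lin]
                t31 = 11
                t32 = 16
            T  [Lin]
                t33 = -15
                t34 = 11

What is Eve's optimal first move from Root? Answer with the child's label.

A

G (Lin): max(1, 6, 7) = 7
H (Lin): max(-20, -13, -7) = -7
J (Lin): max(14, -14, 17) = 17
C (Eve): min(7, -7, 17) = -7
K (Lin): max(-10, 13, 11) = 13
L (Lin): max(-3, 10, 19, -14) = 19
M (Lin): max(1, -1) = 1
N (Lin): max(4, -3) = 4
D (Eve): min(13, 19, 1, 4) = 1
A (Lin): max(-7, 1) = 1
P (Lin): max(16, 15, -8) = 16
Q (Lin): max(0, 15, 2, 6) = 15
E (Eve): min(16, 15) = 15
R (Lin): max(-5, 4, 10) = 10
S (Lin): max(11, 16) = 16
T (Lin): max(-15, 11) = 11
F (Eve): min(10, 16, 11) = 10
B (Lin): max(15, 10) = 15
Root (Eve): min(1, 15) = 1
Eve at Root wants the lowest of {A=1, B=15}, so chooses A.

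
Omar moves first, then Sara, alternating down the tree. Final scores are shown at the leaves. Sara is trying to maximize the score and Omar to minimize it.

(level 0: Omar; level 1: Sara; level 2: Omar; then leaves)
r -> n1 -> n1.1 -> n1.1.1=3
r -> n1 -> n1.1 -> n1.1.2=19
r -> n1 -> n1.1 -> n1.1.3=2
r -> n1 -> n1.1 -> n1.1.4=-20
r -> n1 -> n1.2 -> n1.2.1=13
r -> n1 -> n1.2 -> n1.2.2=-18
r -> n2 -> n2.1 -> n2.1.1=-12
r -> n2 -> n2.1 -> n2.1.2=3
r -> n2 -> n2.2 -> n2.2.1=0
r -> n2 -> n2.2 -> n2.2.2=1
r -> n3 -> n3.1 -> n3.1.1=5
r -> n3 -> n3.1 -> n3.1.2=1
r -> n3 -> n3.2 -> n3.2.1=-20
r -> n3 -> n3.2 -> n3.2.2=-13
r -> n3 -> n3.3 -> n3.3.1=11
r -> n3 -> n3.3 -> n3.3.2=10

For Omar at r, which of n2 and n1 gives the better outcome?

n1

n2.1 (Omar): min(-12, 3) = -12
n2.2 (Omar): min(0, 1) = 0
n2 (Sara): max(-12, 0) = 0
n1.1 (Omar): min(3, 19, 2, -20) = -20
n1.2 (Omar): min(13, -18) = -18
n1 (Sara): max(-20, -18) = -18
Omar prefers the lower value; n2=0, n1=-18. n1 is better since -18 < 0.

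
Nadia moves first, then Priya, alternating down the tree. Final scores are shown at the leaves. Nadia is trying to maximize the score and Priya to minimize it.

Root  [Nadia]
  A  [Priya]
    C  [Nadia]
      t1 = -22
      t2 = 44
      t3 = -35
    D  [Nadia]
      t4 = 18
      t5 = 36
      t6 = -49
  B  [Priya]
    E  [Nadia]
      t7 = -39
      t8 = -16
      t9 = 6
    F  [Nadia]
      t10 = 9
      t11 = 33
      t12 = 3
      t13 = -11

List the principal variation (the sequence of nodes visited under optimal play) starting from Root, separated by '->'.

Root -> A -> D -> t5

C (Nadia): max(-22, 44, -35) = 44
D (Nadia): max(18, 36, -49) = 36
A (Priya): min(44, 36) = 36
E (Nadia): max(-39, -16, 6) = 6
F (Nadia): max(9, 33, 3, -11) = 33
B (Priya): min(6, 33) = 6
Root (Nadia): max(36, 6) = 36
At Root, Nadia picks A (highest: 36).
At A, Priya picks D (lowest: 36).
At D, Nadia picks t5 (highest: 36).
Terminal value 36.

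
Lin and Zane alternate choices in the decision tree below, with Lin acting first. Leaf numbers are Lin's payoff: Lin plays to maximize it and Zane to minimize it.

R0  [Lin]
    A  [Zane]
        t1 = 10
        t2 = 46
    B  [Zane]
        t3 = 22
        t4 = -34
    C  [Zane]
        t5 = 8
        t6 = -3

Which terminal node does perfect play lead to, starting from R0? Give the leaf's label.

A (Zane): min(10, 46) = 10
B (Zane): min(22, -34) = -34
C (Zane): min(8, -3) = -3
R0 (Lin): max(10, -34, -3) = 10
At R0, Lin picks A (highest: 10).
At A, Zane picks t1 (lowest: 10).
Terminal value 10.

t1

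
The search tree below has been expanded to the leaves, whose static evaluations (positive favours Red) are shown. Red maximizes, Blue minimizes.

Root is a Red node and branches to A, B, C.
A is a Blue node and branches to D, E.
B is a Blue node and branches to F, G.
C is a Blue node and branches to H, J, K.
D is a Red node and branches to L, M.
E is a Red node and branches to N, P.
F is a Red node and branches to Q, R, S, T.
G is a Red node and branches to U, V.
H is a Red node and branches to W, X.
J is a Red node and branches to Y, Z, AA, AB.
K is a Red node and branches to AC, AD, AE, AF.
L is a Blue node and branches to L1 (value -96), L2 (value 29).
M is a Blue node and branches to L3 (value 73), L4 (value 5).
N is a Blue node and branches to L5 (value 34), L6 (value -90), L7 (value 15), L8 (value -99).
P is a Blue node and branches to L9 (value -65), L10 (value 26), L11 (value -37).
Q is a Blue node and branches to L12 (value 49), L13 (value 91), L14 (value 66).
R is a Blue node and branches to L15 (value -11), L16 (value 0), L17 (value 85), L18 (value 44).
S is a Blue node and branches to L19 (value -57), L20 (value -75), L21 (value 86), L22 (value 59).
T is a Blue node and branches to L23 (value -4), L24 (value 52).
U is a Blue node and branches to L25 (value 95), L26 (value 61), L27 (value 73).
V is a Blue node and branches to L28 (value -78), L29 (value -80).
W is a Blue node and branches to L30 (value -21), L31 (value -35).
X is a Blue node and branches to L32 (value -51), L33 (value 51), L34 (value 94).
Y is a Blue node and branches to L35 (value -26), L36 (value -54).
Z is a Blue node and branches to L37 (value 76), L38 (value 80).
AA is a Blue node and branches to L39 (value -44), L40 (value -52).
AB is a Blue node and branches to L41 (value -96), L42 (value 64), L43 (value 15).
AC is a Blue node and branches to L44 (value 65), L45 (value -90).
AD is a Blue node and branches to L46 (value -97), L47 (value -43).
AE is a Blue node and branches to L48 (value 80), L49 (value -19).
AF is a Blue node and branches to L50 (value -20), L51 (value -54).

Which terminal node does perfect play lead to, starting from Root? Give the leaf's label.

L12

L (Blue): min(-96, 29) = -96
M (Blue): min(73, 5) = 5
D (Red): max(-96, 5) = 5
N (Blue): min(34, -90, 15, -99) = -99
P (Blue): min(-65, 26, -37) = -65
E (Red): max(-99, -65) = -65
A (Blue): min(5, -65) = -65
Q (Blue): min(49, 91, 66) = 49
R (Blue): min(-11, 0, 85, 44) = -11
S (Blue): min(-57, -75, 86, 59) = -75
T (Blue): min(-4, 52) = -4
F (Red): max(49, -11, -75, -4) = 49
U (Blue): min(95, 61, 73) = 61
V (Blue): min(-78, -80) = -80
G (Red): max(61, -80) = 61
B (Blue): min(49, 61) = 49
W (Blue): min(-21, -35) = -35
X (Blue): min(-51, 51, 94) = -51
H (Red): max(-35, -51) = -35
Y (Blue): min(-26, -54) = -54
Z (Blue): min(76, 80) = 76
AA (Blue): min(-44, -52) = -52
AB (Blue): min(-96, 64, 15) = -96
J (Red): max(-54, 76, -52, -96) = 76
AC (Blue): min(65, -90) = -90
AD (Blue): min(-97, -43) = -97
AE (Blue): min(80, -19) = -19
AF (Blue): min(-20, -54) = -54
K (Red): max(-90, -97, -19, -54) = -19
C (Blue): min(-35, 76, -19) = -35
Root (Red): max(-65, 49, -35) = 49
At Root, Red picks B (highest: 49).
At B, Blue picks F (lowest: 49).
At F, Red picks Q (highest: 49).
At Q, Blue picks L12 (lowest: 49).
Terminal value 49.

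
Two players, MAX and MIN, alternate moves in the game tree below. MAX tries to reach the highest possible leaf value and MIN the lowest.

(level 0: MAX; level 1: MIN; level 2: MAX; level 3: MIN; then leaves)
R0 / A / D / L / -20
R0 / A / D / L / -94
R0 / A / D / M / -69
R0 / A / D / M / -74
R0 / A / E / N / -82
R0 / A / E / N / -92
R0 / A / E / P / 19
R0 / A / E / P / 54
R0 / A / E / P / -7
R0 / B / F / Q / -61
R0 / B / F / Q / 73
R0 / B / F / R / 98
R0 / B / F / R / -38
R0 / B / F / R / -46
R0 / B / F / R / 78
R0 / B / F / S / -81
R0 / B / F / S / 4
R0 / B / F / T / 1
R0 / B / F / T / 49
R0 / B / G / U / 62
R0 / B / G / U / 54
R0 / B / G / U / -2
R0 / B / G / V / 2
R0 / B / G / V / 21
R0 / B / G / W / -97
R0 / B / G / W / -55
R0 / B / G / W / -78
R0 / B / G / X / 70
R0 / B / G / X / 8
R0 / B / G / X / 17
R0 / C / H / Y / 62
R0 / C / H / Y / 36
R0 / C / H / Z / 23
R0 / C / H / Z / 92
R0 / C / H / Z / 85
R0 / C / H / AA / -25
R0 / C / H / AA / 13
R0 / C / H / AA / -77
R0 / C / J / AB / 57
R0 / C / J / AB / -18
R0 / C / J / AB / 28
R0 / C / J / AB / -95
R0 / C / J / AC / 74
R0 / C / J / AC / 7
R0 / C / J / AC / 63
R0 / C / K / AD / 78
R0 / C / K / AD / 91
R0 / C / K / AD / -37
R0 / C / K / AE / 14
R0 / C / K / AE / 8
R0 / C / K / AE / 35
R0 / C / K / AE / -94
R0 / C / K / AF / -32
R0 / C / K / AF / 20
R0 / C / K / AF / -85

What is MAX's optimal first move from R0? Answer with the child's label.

L (MIN): min(-20, -94) = -94
M (MIN): min(-69, -74) = -74
D (MAX): max(-94, -74) = -74
N (MIN): min(-82, -92) = -92
P (MIN): min(19, 54, -7) = -7
E (MAX): max(-92, -7) = -7
A (MIN): min(-74, -7) = -74
Q (MIN): min(-61, 73) = -61
R (MIN): min(98, -38, -46, 78) = -46
S (MIN): min(-81, 4) = -81
T (MIN): min(1, 49) = 1
F (MAX): max(-61, -46, -81, 1) = 1
U (MIN): min(62, 54, -2) = -2
V (MIN): min(2, 21) = 2
W (MIN): min(-97, -55, -78) = -97
X (MIN): min(70, 8, 17) = 8
G (MAX): max(-2, 2, -97, 8) = 8
B (MIN): min(1, 8) = 1
Y (MIN): min(62, 36) = 36
Z (MIN): min(23, 92, 85) = 23
AA (MIN): min(-25, 13, -77) = -77
H (MAX): max(36, 23, -77) = 36
AB (MIN): min(57, -18, 28, -95) = -95
AC (MIN): min(74, 7, 63) = 7
J (MAX): max(-95, 7) = 7
AD (MIN): min(78, 91, -37) = -37
AE (MIN): min(14, 8, 35, -94) = -94
AF (MIN): min(-32, 20, -85) = -85
K (MAX): max(-37, -94, -85) = -37
C (MIN): min(36, 7, -37) = -37
R0 (MAX): max(-74, 1, -37) = 1
MAX at R0 wants the highest of {A=-74, B=1, C=-37}, so chooses B.

B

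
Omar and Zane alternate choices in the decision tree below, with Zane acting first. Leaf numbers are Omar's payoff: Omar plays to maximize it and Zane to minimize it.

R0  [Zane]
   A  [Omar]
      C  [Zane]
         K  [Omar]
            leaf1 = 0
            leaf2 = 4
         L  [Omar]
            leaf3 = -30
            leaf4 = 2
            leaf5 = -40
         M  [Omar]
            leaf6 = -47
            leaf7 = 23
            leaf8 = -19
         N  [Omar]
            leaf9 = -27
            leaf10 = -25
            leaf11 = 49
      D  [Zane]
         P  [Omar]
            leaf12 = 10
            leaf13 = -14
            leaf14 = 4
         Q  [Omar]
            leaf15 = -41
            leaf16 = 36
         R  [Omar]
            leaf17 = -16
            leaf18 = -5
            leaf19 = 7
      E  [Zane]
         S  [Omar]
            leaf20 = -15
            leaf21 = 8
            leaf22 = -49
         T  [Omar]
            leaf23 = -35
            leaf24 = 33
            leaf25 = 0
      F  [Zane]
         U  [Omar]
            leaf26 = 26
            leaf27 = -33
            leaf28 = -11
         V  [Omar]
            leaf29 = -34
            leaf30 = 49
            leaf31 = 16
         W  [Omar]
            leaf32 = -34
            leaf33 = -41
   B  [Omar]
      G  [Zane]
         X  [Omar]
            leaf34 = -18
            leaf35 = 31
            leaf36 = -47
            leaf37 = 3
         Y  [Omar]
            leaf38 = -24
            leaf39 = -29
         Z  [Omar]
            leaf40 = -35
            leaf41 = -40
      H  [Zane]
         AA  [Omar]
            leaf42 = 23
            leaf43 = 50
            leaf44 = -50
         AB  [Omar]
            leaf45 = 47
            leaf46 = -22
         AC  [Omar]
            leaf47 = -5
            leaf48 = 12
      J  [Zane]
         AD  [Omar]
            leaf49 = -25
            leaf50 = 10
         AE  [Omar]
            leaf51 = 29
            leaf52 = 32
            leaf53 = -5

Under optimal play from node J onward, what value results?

AD (Omar): max(-25, 10) = 10
AE (Omar): max(29, 32, -5) = 32
J (Zane): min(10, 32) = 10

10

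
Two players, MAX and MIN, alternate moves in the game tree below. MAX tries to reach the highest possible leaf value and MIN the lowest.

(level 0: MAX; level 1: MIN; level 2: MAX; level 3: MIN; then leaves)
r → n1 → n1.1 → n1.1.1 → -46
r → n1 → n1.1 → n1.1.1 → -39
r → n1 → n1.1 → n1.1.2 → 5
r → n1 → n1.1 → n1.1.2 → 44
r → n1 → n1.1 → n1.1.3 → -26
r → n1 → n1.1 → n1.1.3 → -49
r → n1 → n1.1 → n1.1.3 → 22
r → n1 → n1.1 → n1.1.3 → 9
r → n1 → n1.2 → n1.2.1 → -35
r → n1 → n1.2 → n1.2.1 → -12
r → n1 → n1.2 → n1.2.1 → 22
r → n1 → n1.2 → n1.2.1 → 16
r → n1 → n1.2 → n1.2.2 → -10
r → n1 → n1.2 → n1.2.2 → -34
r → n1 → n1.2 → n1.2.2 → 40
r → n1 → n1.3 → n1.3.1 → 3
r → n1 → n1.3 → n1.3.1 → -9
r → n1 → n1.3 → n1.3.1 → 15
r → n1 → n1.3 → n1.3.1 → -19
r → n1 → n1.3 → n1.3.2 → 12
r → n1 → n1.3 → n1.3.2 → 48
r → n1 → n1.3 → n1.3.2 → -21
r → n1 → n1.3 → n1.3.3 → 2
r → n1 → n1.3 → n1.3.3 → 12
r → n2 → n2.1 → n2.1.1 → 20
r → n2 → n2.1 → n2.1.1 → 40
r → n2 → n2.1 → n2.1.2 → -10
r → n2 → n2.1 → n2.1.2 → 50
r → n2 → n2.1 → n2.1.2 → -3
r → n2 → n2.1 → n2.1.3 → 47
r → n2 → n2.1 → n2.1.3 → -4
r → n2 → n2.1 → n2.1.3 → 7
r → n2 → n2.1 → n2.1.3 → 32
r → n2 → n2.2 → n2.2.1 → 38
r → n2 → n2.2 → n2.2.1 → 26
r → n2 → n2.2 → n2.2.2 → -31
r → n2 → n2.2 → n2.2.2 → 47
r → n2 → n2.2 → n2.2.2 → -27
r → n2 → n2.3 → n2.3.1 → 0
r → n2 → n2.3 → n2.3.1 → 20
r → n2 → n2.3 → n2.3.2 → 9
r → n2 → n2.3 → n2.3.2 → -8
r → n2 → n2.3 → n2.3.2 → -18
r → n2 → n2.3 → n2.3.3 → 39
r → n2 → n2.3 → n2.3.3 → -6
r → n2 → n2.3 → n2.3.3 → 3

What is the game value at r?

n1.1.1 (MIN): min(-46, -39) = -46
n1.1.2 (MIN): min(5, 44) = 5
n1.1.3 (MIN): min(-26, -49, 22, 9) = -49
n1.1 (MAX): max(-46, 5, -49) = 5
n1.2.1 (MIN): min(-35, -12, 22, 16) = -35
n1.2.2 (MIN): min(-10, -34, 40) = -34
n1.2 (MAX): max(-35, -34) = -34
n1.3.1 (MIN): min(3, -9, 15, -19) = -19
n1.3.2 (MIN): min(12, 48, -21) = -21
n1.3.3 (MIN): min(2, 12) = 2
n1.3 (MAX): max(-19, -21, 2) = 2
n1 (MIN): min(5, -34, 2) = -34
n2.1.1 (MIN): min(20, 40) = 20
n2.1.2 (MIN): min(-10, 50, -3) = -10
n2.1.3 (MIN): min(47, -4, 7, 32) = -4
n2.1 (MAX): max(20, -10, -4) = 20
n2.2.1 (MIN): min(38, 26) = 26
n2.2.2 (MIN): min(-31, 47, -27) = -31
n2.2 (MAX): max(26, -31) = 26
n2.3.1 (MIN): min(0, 20) = 0
n2.3.2 (MIN): min(9, -8, -18) = -18
n2.3.3 (MIN): min(39, -6, 3) = -6
n2.3 (MAX): max(0, -18, -6) = 0
n2 (MIN): min(20, 26, 0) = 0
r (MAX): max(-34, 0) = 0

0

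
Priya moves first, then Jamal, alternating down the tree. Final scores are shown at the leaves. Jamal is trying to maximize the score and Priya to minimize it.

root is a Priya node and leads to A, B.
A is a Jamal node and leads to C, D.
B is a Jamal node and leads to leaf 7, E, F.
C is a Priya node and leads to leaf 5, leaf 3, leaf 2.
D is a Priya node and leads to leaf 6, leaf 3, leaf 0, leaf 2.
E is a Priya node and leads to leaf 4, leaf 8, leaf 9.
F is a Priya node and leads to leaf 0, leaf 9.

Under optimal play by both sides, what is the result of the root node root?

C (Priya): min(5, 3, 2) = 2
D (Priya): min(6, 3, 0, 2) = 0
A (Jamal): max(2, 0) = 2
E (Priya): min(4, 8, 9) = 4
F (Priya): min(0, 9) = 0
B (Jamal): max(7, 4, 0) = 7
root (Priya): min(2, 7) = 2

2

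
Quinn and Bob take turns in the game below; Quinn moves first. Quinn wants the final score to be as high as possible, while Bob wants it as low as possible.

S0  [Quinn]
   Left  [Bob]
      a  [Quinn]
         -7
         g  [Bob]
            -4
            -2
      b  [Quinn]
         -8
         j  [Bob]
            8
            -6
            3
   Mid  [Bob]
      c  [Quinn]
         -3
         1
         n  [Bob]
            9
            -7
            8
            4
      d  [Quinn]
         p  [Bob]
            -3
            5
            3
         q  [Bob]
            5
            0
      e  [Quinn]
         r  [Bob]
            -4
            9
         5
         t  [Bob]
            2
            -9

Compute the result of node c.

n (Bob): min(9, -7, 8, 4) = -7
c (Quinn): max(-3, 1, -7) = 1

1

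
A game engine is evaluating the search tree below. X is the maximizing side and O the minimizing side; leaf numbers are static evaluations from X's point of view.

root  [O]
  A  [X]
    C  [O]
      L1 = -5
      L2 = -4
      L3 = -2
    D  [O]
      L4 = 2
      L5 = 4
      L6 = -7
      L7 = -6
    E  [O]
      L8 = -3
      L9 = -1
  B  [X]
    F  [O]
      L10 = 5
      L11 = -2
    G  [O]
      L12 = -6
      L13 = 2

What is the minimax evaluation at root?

-3

C (O): min(-5, -4, -2) = -5
D (O): min(2, 4, -7, -6) = -7
E (O): min(-3, -1) = -3
A (X): max(-5, -7, -3) = -3
F (O): min(5, -2) = -2
G (O): min(-6, 2) = -6
B (X): max(-2, -6) = -2
root (O): min(-3, -2) = -3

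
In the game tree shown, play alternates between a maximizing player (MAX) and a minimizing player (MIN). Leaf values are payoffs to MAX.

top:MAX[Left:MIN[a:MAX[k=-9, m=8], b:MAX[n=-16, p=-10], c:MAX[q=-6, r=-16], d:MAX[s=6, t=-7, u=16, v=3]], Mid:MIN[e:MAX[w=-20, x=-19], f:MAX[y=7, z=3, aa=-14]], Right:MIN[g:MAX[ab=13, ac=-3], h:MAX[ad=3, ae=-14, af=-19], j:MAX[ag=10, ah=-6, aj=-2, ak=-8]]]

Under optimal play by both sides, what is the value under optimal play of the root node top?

a (MAX): max(-9, 8) = 8
b (MAX): max(-16, -10) = -10
c (MAX): max(-6, -16) = -6
d (MAX): max(6, -7, 16, 3) = 16
Left (MIN): min(8, -10, -6, 16) = -10
e (MAX): max(-20, -19) = -19
f (MAX): max(7, 3, -14) = 7
Mid (MIN): min(-19, 7) = -19
g (MAX): max(13, -3) = 13
h (MAX): max(3, -14, -19) = 3
j (MAX): max(10, -6, -2, -8) = 10
Right (MIN): min(13, 3, 10) = 3
top (MAX): max(-10, -19, 3) = 3

3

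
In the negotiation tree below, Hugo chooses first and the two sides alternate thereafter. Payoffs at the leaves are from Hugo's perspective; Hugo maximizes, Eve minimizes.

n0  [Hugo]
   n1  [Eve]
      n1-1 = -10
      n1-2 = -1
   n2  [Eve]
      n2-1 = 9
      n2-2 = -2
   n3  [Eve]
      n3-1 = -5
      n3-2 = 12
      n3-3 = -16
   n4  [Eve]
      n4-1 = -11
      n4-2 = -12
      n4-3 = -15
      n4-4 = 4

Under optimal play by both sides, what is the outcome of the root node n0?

-2

n1 (Eve): min(-10, -1) = -10
n2 (Eve): min(9, -2) = -2
n3 (Eve): min(-5, 12, -16) = -16
n4 (Eve): min(-11, -12, -15, 4) = -15
n0 (Hugo): max(-10, -2, -16, -15) = -2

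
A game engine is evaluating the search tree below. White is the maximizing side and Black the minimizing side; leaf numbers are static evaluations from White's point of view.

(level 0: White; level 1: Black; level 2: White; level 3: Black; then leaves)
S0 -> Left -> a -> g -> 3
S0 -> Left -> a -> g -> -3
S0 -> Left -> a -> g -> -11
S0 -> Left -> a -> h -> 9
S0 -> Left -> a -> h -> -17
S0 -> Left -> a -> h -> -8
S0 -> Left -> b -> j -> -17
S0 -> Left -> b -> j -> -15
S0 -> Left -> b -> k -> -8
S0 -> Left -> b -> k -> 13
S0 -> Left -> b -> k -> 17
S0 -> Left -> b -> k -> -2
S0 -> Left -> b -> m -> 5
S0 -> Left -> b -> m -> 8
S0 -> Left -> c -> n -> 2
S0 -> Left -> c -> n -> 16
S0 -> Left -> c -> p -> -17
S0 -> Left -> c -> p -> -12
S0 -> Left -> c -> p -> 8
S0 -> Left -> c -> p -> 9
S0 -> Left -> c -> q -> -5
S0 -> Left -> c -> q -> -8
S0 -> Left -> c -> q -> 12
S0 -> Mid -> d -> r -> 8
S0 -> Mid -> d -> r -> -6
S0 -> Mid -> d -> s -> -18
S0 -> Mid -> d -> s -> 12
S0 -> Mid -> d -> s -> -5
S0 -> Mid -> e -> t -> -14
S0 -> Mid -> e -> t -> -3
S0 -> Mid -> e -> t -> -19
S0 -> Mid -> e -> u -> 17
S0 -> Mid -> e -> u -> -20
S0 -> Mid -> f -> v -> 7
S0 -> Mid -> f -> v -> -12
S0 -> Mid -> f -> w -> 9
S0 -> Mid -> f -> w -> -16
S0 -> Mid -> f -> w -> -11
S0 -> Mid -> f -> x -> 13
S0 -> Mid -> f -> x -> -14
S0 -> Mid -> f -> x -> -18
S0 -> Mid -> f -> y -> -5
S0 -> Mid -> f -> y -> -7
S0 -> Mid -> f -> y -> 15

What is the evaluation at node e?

-19

t (Black): min(-14, -3, -19) = -19
u (Black): min(17, -20) = -20
e (White): max(-19, -20) = -19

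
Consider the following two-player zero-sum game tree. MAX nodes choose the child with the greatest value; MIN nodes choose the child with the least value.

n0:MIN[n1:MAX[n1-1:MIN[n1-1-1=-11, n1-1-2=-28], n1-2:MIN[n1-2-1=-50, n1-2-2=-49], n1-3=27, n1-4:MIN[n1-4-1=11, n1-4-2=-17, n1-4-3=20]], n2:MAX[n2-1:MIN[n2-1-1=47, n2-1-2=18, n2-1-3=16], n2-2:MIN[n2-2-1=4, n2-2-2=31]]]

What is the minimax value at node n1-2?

n1-2 (MIN): min(-50, -49) = -50

-50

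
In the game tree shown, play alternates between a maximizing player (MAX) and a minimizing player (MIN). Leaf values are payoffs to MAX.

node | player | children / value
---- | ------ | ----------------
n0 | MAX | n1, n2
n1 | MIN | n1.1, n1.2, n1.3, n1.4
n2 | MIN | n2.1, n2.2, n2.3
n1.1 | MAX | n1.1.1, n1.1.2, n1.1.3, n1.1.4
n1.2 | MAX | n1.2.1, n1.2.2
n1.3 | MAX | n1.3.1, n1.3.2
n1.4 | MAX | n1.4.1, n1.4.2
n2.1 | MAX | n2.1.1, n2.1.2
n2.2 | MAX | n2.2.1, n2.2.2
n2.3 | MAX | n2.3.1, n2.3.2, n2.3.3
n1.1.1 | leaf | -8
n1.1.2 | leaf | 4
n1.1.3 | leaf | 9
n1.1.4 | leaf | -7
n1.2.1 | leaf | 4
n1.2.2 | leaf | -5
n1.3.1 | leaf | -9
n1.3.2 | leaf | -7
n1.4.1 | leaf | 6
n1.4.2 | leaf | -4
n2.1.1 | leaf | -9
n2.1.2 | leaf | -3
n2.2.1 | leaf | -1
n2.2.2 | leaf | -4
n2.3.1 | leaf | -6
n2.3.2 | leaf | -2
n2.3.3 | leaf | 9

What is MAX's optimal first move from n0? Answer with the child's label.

n2

n1.1 (MAX): max(-8, 4, 9, -7) = 9
n1.2 (MAX): max(4, -5) = 4
n1.3 (MAX): max(-9, -7) = -7
n1.4 (MAX): max(6, -4) = 6
n1 (MIN): min(9, 4, -7, 6) = -7
n2.1 (MAX): max(-9, -3) = -3
n2.2 (MAX): max(-1, -4) = -1
n2.3 (MAX): max(-6, -2, 9) = 9
n2 (MIN): min(-3, -1, 9) = -3
n0 (MAX): max(-7, -3) = -3
MAX at n0 wants the highest of {n1=-7, n2=-3}, so chooses n2.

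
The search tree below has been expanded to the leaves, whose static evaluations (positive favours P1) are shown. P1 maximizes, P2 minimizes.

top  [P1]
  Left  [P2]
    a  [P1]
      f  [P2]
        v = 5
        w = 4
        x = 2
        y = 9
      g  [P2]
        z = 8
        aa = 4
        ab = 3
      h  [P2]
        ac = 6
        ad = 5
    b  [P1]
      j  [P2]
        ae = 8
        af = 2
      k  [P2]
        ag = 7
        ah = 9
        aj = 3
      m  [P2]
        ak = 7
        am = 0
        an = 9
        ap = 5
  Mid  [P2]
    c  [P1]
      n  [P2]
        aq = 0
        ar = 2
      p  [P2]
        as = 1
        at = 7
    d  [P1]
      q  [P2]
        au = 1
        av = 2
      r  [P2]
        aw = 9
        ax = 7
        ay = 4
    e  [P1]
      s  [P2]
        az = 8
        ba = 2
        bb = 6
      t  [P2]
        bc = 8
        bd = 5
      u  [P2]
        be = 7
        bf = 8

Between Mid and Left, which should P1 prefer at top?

n (P2): min(0, 2) = 0
p (P2): min(1, 7) = 1
c (P1): max(0, 1) = 1
q (P2): min(1, 2) = 1
r (P2): min(9, 7, 4) = 4
d (P1): max(1, 4) = 4
s (P2): min(8, 2, 6) = 2
t (P2): min(8, 5) = 5
u (P2): min(7, 8) = 7
e (P1): max(2, 5, 7) = 7
Mid (P2): min(1, 4, 7) = 1
f (P2): min(5, 4, 2, 9) = 2
g (P2): min(8, 4, 3) = 3
h (P2): min(6, 5) = 5
a (P1): max(2, 3, 5) = 5
j (P2): min(8, 2) = 2
k (P2): min(7, 9, 3) = 3
m (P2): min(7, 0, 9, 5) = 0
b (P1): max(2, 3, 0) = 3
Left (P2): min(5, 3) = 3
P1 prefers the higher value; Mid=1, Left=3. Left is better since 3 > 1.

Left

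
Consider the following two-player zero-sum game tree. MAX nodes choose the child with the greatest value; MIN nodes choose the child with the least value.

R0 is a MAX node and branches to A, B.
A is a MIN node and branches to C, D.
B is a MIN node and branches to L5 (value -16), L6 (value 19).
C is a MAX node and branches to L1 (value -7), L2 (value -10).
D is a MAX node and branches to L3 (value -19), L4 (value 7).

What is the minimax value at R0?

C (MAX): max(-7, -10) = -7
D (MAX): max(-19, 7) = 7
A (MIN): min(-7, 7) = -7
B (MIN): min(-16, 19) = -16
R0 (MAX): max(-7, -16) = -7

-7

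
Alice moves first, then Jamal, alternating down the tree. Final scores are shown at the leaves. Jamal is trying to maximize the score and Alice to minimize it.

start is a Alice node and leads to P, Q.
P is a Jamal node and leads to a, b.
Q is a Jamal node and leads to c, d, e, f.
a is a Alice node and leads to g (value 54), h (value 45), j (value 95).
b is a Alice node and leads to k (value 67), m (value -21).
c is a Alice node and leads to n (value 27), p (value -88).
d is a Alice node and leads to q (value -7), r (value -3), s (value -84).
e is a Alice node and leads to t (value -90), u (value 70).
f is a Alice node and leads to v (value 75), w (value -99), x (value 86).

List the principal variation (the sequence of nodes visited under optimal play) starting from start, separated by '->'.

a (Alice): min(54, 45, 95) = 45
b (Alice): min(67, -21) = -21
P (Jamal): max(45, -21) = 45
c (Alice): min(27, -88) = -88
d (Alice): min(-7, -3, -84) = -84
e (Alice): min(-90, 70) = -90
f (Alice): min(75, -99, 86) = -99
Q (Jamal): max(-88, -84, -90, -99) = -84
start (Alice): min(45, -84) = -84
At start, Alice picks Q (lowest: -84).
At Q, Jamal picks d (highest: -84).
At d, Alice picks s (lowest: -84).
Terminal value -84.

start -> Q -> d -> s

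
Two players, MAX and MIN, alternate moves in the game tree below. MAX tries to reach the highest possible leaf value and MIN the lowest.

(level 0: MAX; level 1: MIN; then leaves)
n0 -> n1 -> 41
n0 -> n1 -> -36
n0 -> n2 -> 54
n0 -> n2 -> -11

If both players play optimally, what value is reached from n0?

-11

n1 (MIN): min(41, -36) = -36
n2 (MIN): min(54, -11) = -11
n0 (MAX): max(-36, -11) = -11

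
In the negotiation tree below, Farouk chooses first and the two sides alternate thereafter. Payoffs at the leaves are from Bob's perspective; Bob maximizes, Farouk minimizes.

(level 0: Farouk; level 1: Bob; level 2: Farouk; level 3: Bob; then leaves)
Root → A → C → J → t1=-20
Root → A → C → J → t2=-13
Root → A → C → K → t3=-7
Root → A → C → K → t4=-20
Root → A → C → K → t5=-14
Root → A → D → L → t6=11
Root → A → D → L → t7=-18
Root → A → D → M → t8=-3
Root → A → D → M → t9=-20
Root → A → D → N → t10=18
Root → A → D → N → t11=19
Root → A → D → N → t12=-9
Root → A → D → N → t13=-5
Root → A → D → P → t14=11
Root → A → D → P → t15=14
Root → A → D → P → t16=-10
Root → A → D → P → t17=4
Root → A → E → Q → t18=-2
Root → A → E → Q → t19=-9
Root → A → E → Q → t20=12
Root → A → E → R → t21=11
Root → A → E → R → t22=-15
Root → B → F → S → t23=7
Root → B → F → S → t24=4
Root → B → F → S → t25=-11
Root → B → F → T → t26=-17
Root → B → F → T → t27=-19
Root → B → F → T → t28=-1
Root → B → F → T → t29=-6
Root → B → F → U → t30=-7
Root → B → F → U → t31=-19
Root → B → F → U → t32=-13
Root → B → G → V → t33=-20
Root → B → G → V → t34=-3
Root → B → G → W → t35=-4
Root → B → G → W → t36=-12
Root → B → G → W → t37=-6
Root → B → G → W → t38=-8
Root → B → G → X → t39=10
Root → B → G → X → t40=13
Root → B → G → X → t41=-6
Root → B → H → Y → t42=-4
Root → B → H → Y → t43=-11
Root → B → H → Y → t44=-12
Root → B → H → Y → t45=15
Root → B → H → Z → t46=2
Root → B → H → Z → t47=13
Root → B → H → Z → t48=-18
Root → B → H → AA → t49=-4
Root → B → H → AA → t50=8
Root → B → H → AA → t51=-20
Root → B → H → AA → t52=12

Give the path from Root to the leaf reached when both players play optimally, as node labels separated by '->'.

J (Bob): max(-20, -13) = -13
K (Bob): max(-7, -20, -14) = -7
C (Farouk): min(-13, -7) = -13
L (Bob): max(11, -18) = 11
M (Bob): max(-3, -20) = -3
N (Bob): max(18, 19, -9, -5) = 19
P (Bob): max(11, 14, -10, 4) = 14
D (Farouk): min(11, -3, 19, 14) = -3
Q (Bob): max(-2, -9, 12) = 12
R (Bob): max(11, -15) = 11
E (Farouk): min(12, 11) = 11
A (Bob): max(-13, -3, 11) = 11
S (Bob): max(7, 4, -11) = 7
T (Bob): max(-17, -19, -1, -6) = -1
U (Bob): max(-7, -19, -13) = -7
F (Farouk): min(7, -1, -7) = -7
V (Bob): max(-20, -3) = -3
W (Bob): max(-4, -12, -6, -8) = -4
X (Bob): max(10, 13, -6) = 13
G (Farouk): min(-3, -4, 13) = -4
Y (Bob): max(-4, -11, -12, 15) = 15
Z (Bob): max(2, 13, -18) = 13
AA (Bob): max(-4, 8, -20, 12) = 12
H (Farouk): min(15, 13, 12) = 12
B (Bob): max(-7, -4, 12) = 12
Root (Farouk): min(11, 12) = 11
At Root, Farouk picks A (lowest: 11).
At A, Bob picks E (highest: 11).
At E, Farouk picks R (lowest: 11).
At R, Bob picks t21 (highest: 11).
Terminal value 11.

Root -> A -> E -> R -> t21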